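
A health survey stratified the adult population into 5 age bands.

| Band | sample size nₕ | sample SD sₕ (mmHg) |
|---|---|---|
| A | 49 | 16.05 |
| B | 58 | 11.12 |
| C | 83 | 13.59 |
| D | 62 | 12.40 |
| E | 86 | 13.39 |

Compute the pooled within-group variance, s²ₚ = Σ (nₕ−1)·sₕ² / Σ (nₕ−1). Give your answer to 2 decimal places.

177.71

A: (49−1)·16.05² = 48·257.6025 = 12364.92
B: (58−1)·11.12² = 57·123.6544 = 7048.3008
C: (83−1)·13.59² = 82·184.6881 = 15144.4242
D: (62−1)·12.40² = 61·153.76 = 9379.36
E: (86−1)·13.39² = 85·179.2921 = 15239.8285
Numerator = 59176.8335; denominator = Σ(nₕ−1) = 333.
s²ₚ = 59176.8335/333 = 177.7082... → 177.71.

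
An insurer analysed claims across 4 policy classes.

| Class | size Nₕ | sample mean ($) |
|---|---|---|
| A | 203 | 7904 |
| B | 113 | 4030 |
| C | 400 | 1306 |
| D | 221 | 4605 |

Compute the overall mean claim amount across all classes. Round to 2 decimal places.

3842.06

N = 937; weights Wₕ = Nₕ/N = (0.2166, 0.1206, 0.4269, 0.2359).
x̄_st = Σ Wₕ·x̄ₕ = 0.2166·7904 + 0.1206·4030 + 0.4269·1306 + 0.2359·4605 ≈ 3842.0566...
→ 3842.06.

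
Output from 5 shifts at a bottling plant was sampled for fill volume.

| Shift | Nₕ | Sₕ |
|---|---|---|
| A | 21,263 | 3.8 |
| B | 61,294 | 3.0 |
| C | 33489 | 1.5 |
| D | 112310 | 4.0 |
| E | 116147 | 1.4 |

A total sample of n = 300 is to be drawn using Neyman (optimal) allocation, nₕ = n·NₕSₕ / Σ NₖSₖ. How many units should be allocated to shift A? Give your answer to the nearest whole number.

A: NₕSₕ = 21263·3.8 = 80799.4
B: NₕSₕ = 61294·3.0 = 183882
C: NₕSₕ = 33489·1.5 = 50233.5
D: NₕSₕ = 112310·4.0 = 449240
E: NₕSₕ = 116147·1.4 = 162605.8
Σ NₕSₕ = 926760.7.
n_A = 300·80799.4/926760.7 = 26.155... → 26.

26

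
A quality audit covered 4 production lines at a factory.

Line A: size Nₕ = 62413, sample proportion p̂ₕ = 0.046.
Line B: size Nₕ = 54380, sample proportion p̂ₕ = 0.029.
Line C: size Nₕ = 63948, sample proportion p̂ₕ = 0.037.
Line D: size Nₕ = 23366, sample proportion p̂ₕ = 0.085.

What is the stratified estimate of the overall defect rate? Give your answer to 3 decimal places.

0.043

N = 62413 + 54380 + 63948 + 23366 = 204107.
Overall proportion = Σ (Nₕ/N)·p̂ₕ.
Σ Nₕp̂ₕ = 2870.998 + 1577.02 + 2366.076 + 1986.11 = 8800.204.
8800.204 / 204107 = 0.04312... → 0.043.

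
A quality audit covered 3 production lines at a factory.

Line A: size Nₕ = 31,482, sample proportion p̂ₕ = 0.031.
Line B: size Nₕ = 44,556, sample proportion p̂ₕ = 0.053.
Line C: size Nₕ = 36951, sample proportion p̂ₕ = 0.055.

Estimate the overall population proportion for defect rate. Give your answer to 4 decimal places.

Wₕ = Nₕ/N with N = 112989: 0.2786, 0.3943, 0.3270.
p̂_st = 0.2786·0.031 + 0.3943·0.053 + 0.3270·0.055 ≈ 0.047524... → 0.0475.

0.0475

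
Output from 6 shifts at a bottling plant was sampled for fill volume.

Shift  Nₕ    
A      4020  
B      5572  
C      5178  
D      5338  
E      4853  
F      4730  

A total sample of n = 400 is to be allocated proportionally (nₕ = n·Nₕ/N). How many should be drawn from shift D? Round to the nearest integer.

Share of shift D = 5338/29691 = 0.17979.
Allocate 400 × 0.17979 = 71.914... → 72.

72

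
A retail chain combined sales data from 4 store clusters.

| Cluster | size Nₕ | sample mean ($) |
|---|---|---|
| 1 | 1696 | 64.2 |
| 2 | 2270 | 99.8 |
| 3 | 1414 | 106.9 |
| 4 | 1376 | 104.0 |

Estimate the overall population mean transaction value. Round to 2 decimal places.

93.20

N = 6756; weights Wₕ = Nₕ/N = (0.2510, 0.3360, 0.2093, 0.2037).
x̄_st = Σ Wₕ·x̄ₕ = 0.2510·64.2 + 0.3360·99.8 + 0.2093·106.9 + 0.2037·104.0 ≈ 93.2045...
→ 93.20.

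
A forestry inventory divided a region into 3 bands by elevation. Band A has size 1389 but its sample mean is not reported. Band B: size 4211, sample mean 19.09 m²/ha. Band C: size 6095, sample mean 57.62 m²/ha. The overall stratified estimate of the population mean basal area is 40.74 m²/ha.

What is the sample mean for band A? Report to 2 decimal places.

N = 1389 + 4211 + 6095 = 11695.
Overall total = μ·N = 40.74·11695 = 476454.3.
Subtract the known strata: 4211·19.09 + 6095·57.62 = 431581.89.
Remaining total for band A: 476454.3 − 431581.89 = 44872.41.
Divide by its size: 44872.41 / 1389 = 32.3056... → 32.31.

32.31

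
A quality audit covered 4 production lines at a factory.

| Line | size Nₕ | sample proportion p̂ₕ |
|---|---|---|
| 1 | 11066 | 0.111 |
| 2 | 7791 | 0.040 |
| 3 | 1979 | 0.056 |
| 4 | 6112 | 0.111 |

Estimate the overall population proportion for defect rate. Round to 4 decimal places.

0.0864

N = 11066 + 7791 + 1979 + 6112 = 26948.
Overall proportion = Σ (Nₕ/N)·p̂ₕ.
Σ Nₕp̂ₕ = 1228.326 + 311.64 + 110.824 + 678.432 = 2329.222.
2329.222 / 26948 = 0.086434... → 0.0864.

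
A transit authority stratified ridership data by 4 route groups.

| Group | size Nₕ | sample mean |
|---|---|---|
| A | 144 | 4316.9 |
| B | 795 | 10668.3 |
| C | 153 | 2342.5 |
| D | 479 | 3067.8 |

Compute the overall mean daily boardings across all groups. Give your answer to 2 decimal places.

6957.87

N = 144 + 795 + 153 + 479 = 1571.
Weight each subgroup mean by Nₕ/N and sum.
Σ Nₕx̄ₕ = 144·4316.9 + 795·10668.3 + 153·2342.5 + 479·3067.8 = 621633.6 + 8481298.5 + 358402.5 + 1469476.2 = 10930810.8.
Divide by N: 10930810.8 / 1571 = 6957.8681... → 6957.87.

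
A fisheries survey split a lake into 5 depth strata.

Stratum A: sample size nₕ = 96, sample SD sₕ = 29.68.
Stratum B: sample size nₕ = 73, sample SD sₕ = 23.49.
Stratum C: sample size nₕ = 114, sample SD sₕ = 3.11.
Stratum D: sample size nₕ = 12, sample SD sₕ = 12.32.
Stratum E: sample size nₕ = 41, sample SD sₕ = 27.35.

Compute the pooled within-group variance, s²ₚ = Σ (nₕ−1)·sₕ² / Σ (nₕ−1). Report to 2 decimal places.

Degrees of freedom: 95 + 72 + 113 + 11 + 40 = 331.
Σ(nₕ−1)sₕ² = 95·880.9024 + 72·551.7801 + 113·9.6721 + 11·151.7824 + 40·748.0225 = 156097.3489.
s²ₚ = 156097.3489 / 331 = 471.5932... → 471.59.

471.59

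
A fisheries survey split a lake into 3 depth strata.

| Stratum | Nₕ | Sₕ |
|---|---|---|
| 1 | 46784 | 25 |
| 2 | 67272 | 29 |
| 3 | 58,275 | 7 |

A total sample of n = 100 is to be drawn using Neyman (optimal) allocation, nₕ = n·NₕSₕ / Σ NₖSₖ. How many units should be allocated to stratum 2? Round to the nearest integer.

Σ NₕSₕ = 46784·25 + 67272·29 + 58275·7 = 3528413.
Share for 2: 1950888/3528413 = 0.55291.
n_2 = 100 × 0.55291 = 55.291... → 55.

55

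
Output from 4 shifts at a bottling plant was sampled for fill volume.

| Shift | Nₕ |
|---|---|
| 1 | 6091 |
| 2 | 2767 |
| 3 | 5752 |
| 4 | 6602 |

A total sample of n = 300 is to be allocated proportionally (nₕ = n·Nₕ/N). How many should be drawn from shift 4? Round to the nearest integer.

Share of shift 4 = 6602/21212 = 0.31124.
Allocate 300 × 0.31124 = 93.372... → 93.

93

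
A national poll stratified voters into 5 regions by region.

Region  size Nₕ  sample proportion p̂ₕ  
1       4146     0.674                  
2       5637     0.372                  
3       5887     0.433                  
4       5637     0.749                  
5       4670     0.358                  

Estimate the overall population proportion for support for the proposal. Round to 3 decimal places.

0.513

Wₕ = Nₕ/N with N = 25977: 0.1596, 0.2170, 0.2266, 0.2170, 0.1798.
p̂_st = 0.1596·0.674 + 0.2170·0.372 + 0.2266·0.433 + 0.2170·0.749 + 0.1798·0.358 ≈ 0.51332... → 0.513.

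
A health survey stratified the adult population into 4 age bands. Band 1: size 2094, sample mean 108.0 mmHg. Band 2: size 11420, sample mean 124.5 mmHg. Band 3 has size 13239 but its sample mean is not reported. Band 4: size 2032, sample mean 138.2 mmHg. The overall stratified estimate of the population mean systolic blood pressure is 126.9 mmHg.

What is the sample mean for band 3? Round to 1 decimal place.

130.2

N = 2094 + 11420 + 13239 + 2032 = 28785.
Overall total = μ·N = 126.9·28785 = 3652816.5.
Subtract the known strata: 2094·108.0 + 11420·124.5 + 2032·138.2 = 1928764.4.
Remaining total for band 3: 3652816.5 − 1928764.4 = 1724052.1.
Divide by its size: 1724052.1 / 13239 = 130.225... → 130.2.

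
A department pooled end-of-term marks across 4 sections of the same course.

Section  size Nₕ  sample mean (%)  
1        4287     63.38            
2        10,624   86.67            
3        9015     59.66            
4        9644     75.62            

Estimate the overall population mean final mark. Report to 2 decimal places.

73.27

N = 33570; weights Wₕ = Nₕ/N = (0.1277, 0.3165, 0.2685, 0.2873).
x̄_st = Σ Wₕ·x̄ₕ = 0.1277·63.38 + 0.3165·86.67 + 0.2685·59.66 + 0.2873·75.62 ≈ 73.2680...
→ 73.27.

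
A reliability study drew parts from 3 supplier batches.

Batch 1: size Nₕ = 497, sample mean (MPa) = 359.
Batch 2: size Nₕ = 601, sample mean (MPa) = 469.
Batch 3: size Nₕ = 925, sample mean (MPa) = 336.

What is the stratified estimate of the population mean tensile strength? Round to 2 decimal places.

381.16

N = 497 + 601 + 925 = 2023.
Weight each subgroup mean by Nₕ/N and sum.
Σ Nₕx̄ₕ = 497·359 + 601·469 + 925·336 = 178423 + 281869 + 310800 = 771092.
Divide by N: 771092 / 2023 = 381.1626... → 381.16.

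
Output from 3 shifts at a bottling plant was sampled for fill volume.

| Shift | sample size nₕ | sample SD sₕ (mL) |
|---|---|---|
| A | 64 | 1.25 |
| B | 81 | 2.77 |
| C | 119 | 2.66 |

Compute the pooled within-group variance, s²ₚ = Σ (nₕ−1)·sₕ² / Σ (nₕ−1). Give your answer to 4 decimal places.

Degrees of freedom: 63 + 80 + 118 = 261.
Σ(nₕ−1)sₕ² = 63·1.5625 + 80·7.6729 + 118·7.0756 = 1547.1903.
s²ₚ = 1547.1903 / 261 = 5.927932... → 5.9279.

5.9279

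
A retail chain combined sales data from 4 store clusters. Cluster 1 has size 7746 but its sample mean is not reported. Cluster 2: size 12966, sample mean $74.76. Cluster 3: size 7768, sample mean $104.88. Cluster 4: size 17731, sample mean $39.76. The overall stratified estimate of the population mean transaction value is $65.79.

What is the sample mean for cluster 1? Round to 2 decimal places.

N = 7746 + 12966 + 7768 + 17731 = 46211.
Overall total = μ·N = 65.79·46211 = 3040221.69.
Subtract the known strata: 12966·74.76 + 7768·104.88 + 17731·39.76 = 2489030.56.
Remaining total for cluster 1: 3040221.69 − 2489030.56 = 551191.13.
Divide by its size: 551191.13 / 7746 = 71.1582... → 71.16.

71.16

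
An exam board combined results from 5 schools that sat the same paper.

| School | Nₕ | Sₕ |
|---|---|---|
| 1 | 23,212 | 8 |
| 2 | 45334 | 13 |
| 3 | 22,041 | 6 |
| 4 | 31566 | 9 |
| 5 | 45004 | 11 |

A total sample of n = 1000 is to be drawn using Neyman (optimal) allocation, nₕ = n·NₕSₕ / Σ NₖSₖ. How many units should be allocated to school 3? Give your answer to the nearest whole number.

Σ NₕSₕ = 23212·8 + 45334·13 + 22041·6 + 31566·9 + 45004·11 = 1686422.
Share for 3: 132246/1686422 = 0.07842.
n_3 = 1000 × 0.07842 = 78.418... → 78.

78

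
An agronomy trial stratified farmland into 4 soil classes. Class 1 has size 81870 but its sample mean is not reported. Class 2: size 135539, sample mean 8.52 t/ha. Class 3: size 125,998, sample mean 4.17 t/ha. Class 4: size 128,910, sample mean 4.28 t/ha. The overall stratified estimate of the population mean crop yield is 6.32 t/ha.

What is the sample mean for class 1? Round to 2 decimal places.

N = 81870 + 135539 + 125998 + 128910 = 472317.
Overall total = μ·N = 6.32·472317 = 2985043.44.
Subtract the known strata: 135539·8.52 + 125998·4.17 + 128910·4.28 = 2231938.74.
Remaining total for class 1: 2985043.44 − 2231938.74 = 753104.7.
Divide by its size: 753104.7 / 81870 = 9.1988... → 9.20.

9.20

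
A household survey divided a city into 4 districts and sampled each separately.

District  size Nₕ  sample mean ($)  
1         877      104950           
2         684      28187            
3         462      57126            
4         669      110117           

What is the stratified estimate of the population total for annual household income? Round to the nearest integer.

211381543

1: 877·104950 = 92041150
2: 684·28187 = 19279908
3: 462·57126 = 26392212
4: 669·110117 = 73668273
τ̂ = Σ Nₕx̄ₕ = 211381543.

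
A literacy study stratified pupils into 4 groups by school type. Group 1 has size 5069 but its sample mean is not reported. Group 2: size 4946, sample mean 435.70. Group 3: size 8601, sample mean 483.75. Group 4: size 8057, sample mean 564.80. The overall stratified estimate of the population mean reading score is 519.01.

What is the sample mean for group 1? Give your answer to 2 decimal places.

N = 5069 + 4946 + 8601 + 8057 = 26673.
Overall total = μ·N = 519.01·26673 = 13843553.73.
Subtract the known strata: 4946·435.70 + 8601·483.75 + 8057·564.80 = 10866299.55.
Remaining total for group 1: 13843553.73 − 10866299.55 = 2977254.18.
Divide by its size: 2977254.18 / 5069 = 587.3455... → 587.35.

587.35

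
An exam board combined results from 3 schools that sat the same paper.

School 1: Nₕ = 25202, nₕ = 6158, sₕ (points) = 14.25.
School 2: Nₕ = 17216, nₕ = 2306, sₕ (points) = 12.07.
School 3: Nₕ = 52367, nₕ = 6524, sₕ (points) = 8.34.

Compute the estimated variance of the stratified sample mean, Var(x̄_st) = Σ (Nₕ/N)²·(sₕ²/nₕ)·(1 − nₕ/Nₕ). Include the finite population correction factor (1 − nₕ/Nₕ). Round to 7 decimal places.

0.0064155

N = 94785; Wₕ = Nₕ/N.
school 1: (25202/94785)²·14.25²/6158·(1 − 6158/25202) = 0.0017615866
school 2: (17216/94785)²·12.07²/2306·(1 − 2306/17216) = 0.0018050362
school 3: (52367/94785)²·8.34²/6524·(1 − 6524/52367) = 0.0028488504
Sum = 0.0064154732 → 0.0064155.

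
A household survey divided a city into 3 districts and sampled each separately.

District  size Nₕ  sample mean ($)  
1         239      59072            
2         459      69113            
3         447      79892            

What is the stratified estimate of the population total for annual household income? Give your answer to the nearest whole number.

Estimate total by summing Nₕ·x̄ₕ over strata.
239·59072 + 459·69113 + 447·79892 = 14118208 + 31722867 + 35711724 = 81552799.

81552799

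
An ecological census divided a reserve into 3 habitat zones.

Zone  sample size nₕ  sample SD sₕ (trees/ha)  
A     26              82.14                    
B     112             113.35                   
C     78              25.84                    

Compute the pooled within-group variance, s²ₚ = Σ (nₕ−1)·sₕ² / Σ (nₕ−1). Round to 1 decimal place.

Degrees of freedom: 25 + 111 + 77 = 213.
Σ(nₕ−1)sₕ² = 25·6746.9796 + 111·12848.2225 + 77·667.7056 = 1646240.5187.
s²ₚ = 1646240.5187 / 213 = 7728.829... → 7728.8.

7728.8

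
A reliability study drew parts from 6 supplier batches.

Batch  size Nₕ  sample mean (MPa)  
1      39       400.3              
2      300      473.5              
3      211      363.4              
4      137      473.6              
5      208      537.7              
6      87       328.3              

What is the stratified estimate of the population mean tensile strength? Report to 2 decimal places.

447.68

x̄_st = (Σ Nₕx̄ₕ) / (Σ Nₕ) = (39·400.3 + 300·473.5 + 211·363.4 + 137·473.6 + 208·537.7 + 87·328.3) / 982
= 439626 / 982 = 447.6843... → 447.68.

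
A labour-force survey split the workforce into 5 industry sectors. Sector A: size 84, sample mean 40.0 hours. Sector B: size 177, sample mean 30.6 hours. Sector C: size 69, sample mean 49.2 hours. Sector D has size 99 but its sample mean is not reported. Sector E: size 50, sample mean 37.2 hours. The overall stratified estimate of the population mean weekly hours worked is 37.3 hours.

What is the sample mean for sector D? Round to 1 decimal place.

38.7

N = 84 + 177 + 69 + 99 + 50 = 479.
Overall total = μ·N = 37.3·479 = 17866.7.
Subtract the known strata: 84·40.0 + 177·30.6 + 69·49.2 + 50·37.2 = 14031.
Remaining total for sector D: 17866.7 − 14031 = 3835.7.
Divide by its size: 3835.7 / 99 = 38.744... → 38.7.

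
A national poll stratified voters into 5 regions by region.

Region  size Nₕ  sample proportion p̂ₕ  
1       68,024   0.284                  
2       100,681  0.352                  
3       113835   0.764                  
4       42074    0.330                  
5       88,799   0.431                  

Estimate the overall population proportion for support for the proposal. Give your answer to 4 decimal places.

0.4690

N = 68024 + 100681 + 113835 + 42074 + 88799 = 413413.
Overall proportion = Σ (Nₕ/N)·p̂ₕ.
Σ Nₕp̂ₕ = 19318.816 + 35439.712 + 86969.94 + 13884.42 + 38272.369 = 193885.257.
193885.257 / 413413 = 0.468987... → 0.4690.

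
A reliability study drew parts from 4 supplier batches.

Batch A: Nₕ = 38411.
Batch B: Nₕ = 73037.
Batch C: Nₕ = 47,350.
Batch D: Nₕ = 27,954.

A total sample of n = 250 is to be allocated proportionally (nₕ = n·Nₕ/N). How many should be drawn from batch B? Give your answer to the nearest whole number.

N = 38411 + 73037 + 47350 + 27954 = 186752.
n_B = 250·73037/186752 = 97.773... → 98.

98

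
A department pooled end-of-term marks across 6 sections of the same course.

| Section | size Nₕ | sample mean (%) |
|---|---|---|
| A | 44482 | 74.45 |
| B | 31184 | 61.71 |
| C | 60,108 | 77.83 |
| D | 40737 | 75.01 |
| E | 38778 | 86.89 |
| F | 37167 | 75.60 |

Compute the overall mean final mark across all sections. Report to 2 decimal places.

75.85

x̄_st = (Σ Nₕx̄ₕ) / (Σ Nₕ) = (44482·74.45 + 31184·61.71 + 60108·77.83 + 40737·75.01 + 38778·86.89 + 37167·75.60) / 252456
= 19149183.17 / 252456 = 75.8516... → 75.85.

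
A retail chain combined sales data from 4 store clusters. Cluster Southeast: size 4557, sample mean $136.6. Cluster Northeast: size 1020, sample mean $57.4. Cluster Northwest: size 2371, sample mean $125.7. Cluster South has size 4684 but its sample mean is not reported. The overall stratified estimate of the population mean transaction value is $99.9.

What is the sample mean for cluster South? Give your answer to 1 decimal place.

Σ Nₕx̄ₕ = N·μ, so 4684·x̄_South = 12632·99.9 − (4557·136.6 + 1020·57.4 + 2371·125.7).
= 1261936.8 − 979068.9 = 282867.9.
x̄_South = 282867.9 / 4684 = 60.390... → 60.4.

60.4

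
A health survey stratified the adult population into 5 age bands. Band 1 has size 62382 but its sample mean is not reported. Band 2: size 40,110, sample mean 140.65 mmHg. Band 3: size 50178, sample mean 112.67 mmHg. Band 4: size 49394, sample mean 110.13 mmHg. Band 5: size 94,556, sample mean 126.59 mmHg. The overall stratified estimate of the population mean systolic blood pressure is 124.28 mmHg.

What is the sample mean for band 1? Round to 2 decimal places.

N = 62382 + 40110 + 50178 + 49394 + 94556 = 296620.
Overall total = μ·N = 124.28·296620 = 36863933.6.
Subtract the known strata: 40110·140.65 + 50178·112.67 + 49394·110.13 + 94556·126.59 = 28704632.02.
Remaining total for band 1: 36863933.6 − 28704632.02 = 8159301.58.
Divide by its size: 8159301.58 / 62382 = 130.7958... → 130.80.

130.80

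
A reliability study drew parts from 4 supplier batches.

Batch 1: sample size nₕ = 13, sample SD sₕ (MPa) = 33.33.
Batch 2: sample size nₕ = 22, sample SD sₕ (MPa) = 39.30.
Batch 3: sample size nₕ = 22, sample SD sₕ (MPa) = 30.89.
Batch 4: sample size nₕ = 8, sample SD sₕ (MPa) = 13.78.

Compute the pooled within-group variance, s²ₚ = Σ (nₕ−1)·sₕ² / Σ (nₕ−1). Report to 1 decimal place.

Degrees of freedom: 12 + 21 + 21 + 7 = 61.
Σ(nₕ−1)sₕ² = 12·1110.8889 + 21·1544.49 + 21·954.1921 + 7·189.8884 = 67132.2097.
s²ₚ = 67132.2097 / 61 = 1100.528... → 1100.5.

1100.5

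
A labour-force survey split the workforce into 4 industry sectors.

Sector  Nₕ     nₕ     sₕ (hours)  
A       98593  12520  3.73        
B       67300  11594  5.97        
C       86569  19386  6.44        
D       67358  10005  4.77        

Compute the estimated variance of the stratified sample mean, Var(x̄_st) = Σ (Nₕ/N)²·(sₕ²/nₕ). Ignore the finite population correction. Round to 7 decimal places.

N = 319820. Term for each stratum: Wₕ²sₕ²/nₕ.
Var(x̄_st) = 0.0001056074 + 0.0001361239 + 0.0001567462 + 0.0001008758 = 0.0004993532 → 0.0004994.

0.0004994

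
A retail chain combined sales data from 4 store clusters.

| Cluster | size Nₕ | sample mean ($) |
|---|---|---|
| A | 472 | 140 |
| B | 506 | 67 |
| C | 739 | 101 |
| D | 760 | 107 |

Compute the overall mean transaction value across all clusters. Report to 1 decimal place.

x̄_st = (Σ Nₕx̄ₕ) / (Σ Nₕ) = (472·140 + 506·67 + 739·101 + 760·107) / 2477
= 255941 / 2477 = 103.327... → 103.3.

103.3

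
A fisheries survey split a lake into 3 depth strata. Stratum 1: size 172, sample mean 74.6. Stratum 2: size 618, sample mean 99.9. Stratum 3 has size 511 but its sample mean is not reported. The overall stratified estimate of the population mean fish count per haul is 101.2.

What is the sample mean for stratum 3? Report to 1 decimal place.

N = 172 + 618 + 511 = 1301.
Overall total = μ·N = 101.2·1301 = 131661.2.
Subtract the known strata: 172·74.6 + 618·99.9 = 74569.4.
Remaining total for stratum 3: 131661.2 − 74569.4 = 57091.8.
Divide by its size: 57091.8 / 511 = 111.726... → 111.7.

111.7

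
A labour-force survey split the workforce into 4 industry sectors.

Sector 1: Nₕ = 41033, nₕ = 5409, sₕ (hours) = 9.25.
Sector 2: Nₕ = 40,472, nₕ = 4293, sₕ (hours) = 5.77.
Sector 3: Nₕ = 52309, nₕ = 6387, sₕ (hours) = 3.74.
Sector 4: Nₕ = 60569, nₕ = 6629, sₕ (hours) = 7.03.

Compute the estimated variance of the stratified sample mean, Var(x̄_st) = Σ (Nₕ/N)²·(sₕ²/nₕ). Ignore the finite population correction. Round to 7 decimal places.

0.0019235

N = 194383; Wₕ = Nₕ/N.
sector 1: (41033/194383)²·9.25²/5409 = 0.0007048821
sector 2: (40472/194383)²·5.77²/4293 = 0.0003361890
sector 3: (52309/194383)²·3.74²/6387 = 0.0001585925
sector 4: (60569/194383)²·7.03²/6629 = 0.0007238472
Sum = 0.0019235107 → 0.0019235.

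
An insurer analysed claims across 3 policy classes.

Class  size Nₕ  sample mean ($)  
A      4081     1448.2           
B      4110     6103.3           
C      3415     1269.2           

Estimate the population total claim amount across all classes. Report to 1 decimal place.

A: 4081·1448.2 = 5910104.2
B: 4110·6103.3 = 25084563
C: 3415·1269.2 = 4334318
τ̂ = Σ Nₕx̄ₕ = 35328985.2.

35328985.2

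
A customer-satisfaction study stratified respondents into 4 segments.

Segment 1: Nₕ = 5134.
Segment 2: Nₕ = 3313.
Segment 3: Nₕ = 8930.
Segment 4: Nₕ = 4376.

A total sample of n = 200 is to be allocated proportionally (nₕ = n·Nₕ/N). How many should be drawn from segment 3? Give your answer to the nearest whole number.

82

N = 5134 + 3313 + 8930 + 4376 = 21753.
n_3 = 200·8930/21753 = 82.104... → 82.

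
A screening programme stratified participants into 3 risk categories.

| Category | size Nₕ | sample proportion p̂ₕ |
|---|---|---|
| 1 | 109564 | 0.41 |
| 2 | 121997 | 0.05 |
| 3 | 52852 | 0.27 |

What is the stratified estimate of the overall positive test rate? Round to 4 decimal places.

Wₕ = Nₕ/N with N = 284413: 0.3852, 0.4289, 0.1858.
p̂_st = 0.3852·0.41 + 0.4289·0.05 + 0.1858·0.27 ≈ 0.229565... → 0.2296.

0.2296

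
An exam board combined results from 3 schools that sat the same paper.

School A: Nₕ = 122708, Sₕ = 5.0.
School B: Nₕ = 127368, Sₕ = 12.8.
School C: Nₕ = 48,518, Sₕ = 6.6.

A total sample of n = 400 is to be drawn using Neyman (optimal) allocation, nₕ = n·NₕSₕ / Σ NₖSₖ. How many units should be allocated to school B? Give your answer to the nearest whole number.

Σ NₕSₕ = 122708·5.0 + 127368·12.8 + 48518·6.6 = 2564069.2.
Share for B: 1630310.4/2564069.2 = 0.63583.
n_B = 400 × 0.63583 = 254.332... → 254.

254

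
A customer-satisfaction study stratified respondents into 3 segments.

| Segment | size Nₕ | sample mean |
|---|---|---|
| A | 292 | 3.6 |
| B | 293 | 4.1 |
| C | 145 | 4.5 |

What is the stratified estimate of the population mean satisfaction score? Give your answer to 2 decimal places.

3.98

x̄_st = (Σ Nₕx̄ₕ) / (Σ Nₕ) = (292·3.6 + 293·4.1 + 145·4.5) / 730
= 2905 / 730 = 3.9795... → 3.98.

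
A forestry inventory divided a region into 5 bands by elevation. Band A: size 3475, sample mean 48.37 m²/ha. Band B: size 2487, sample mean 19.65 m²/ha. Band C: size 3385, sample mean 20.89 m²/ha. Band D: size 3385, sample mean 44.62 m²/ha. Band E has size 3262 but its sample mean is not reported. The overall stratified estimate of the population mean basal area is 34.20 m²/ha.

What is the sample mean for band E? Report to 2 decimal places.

33.20

N = 3475 + 2487 + 3385 + 3385 + 3262 = 15994.
Overall total = μ·N = 34.20·15994 = 546994.8.
Subtract the known strata: 3475·48.37 + 2487·19.65 + 3385·20.89 + 3385·44.62 = 438706.65.
Remaining total for band E: 546994.8 − 438706.65 = 108288.15.
Divide by its size: 108288.15 / 3262 = 33.1969... → 33.20.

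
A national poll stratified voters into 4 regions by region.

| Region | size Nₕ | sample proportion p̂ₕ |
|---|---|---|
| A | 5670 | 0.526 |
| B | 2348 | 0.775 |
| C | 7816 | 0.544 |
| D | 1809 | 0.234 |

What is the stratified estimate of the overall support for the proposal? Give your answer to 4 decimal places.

0.5372

Wₕ = Nₕ/N with N = 17643: 0.3214, 0.1331, 0.4430, 0.1025.
p̂_st = 0.3214·0.526 + 0.1331·0.775 + 0.4430·0.544 + 0.1025·0.234 ≈ 0.537172... → 0.5372.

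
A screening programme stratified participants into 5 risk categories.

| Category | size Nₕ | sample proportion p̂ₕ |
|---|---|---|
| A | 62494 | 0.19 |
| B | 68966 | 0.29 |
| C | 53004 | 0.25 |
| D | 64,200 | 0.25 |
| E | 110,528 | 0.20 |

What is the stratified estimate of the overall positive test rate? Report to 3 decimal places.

0.232

N = 62494 + 68966 + 53004 + 64200 + 110528 = 359192.
Overall proportion = Σ (Nₕ/N)·p̂ₕ.
Σ Nₕp̂ₕ = 11873.86 + 20000.14 + 13251 + 16050 + 22105.6 = 83280.6.
83280.6 / 359192 = 0.23186... → 0.232.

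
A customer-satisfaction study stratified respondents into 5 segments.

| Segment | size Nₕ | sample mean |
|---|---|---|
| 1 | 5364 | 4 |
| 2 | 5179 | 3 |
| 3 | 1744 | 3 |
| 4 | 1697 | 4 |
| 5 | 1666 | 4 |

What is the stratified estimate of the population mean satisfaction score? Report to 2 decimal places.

3.56

N = 15650; weights Wₕ = Nₕ/N = (0.3427, 0.3309, 0.1114, 0.1084, 0.1065).
x̄_st = Σ Wₕ·x̄ₕ = 0.3427·4 + 0.3309·3 + 0.1114·3 + 0.1084·4 + 0.1065·4 ≈ 3.5576...
→ 3.56.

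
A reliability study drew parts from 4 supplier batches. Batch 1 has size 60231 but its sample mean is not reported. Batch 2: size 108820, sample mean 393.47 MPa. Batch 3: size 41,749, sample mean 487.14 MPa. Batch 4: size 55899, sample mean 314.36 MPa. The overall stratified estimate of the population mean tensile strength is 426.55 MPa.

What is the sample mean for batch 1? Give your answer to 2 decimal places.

Σ Nₕx̄ₕ = N·μ, so 60231·x̄_1 = 266699·426.55 − (108820·393.47 + 41749·487.14 + 55899·314.36).
= 113760458.45 − 80727422.9 = 33033035.55.
x̄_1 = 33033035.55 / 60231 = 548.4391... → 548.44.

548.44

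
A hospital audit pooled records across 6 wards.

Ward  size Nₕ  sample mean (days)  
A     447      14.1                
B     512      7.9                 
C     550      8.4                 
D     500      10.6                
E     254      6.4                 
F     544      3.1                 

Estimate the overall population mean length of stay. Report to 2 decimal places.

N = 2807; weights Wₕ = Nₕ/N = (0.1592, 0.1824, 0.1959, 0.1781, 0.0905, 0.1938).
x̄_st = Σ Wₕ·x̄ₕ = 0.1592·14.1 + 0.1824·7.9 + 0.1959·8.4 + 0.1781·10.6 + 0.0905·6.4 + 0.1938·3.1 ≈ 8.4002...
→ 8.40.

8.40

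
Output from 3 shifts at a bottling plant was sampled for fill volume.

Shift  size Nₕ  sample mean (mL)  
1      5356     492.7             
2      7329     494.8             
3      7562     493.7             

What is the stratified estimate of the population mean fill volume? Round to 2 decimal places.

x̄_st = (Σ Nₕx̄ₕ) / (Σ Nₕ) = (5356·492.7 + 7329·494.8 + 7562·493.7) / 20247
= 9998649.8 / 20247 = 493.8336... → 493.83.

493.83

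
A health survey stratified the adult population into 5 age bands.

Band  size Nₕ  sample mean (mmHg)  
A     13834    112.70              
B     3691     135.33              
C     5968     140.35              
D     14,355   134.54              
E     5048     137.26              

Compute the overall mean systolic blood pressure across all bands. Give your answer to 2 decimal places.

128.69

x̄_st = (Σ Nₕx̄ₕ) / (Σ Nₕ) = (13834·112.70 + 3691·135.33 + 5968·140.35 + 14355·134.54 + 5048·137.26) / 42896
= 5520413.81 / 42896 = 128.6930... → 128.69.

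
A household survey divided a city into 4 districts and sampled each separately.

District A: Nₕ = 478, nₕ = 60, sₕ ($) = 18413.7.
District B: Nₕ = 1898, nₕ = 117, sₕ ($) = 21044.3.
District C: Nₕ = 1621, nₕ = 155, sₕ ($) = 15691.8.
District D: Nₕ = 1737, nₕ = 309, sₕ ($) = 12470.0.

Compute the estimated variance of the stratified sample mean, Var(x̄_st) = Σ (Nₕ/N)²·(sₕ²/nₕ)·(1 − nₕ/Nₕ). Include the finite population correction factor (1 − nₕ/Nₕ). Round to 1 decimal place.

N = 5734. Term for each stratum: Wₕ²sₕ²/nₕ·(1−nₕ/Nₕ).
Var(x̄_st) = 34341.5329 + 389159.6976 + 114819.4436 + 37965.3210 = 576285.9951 → 576286.0.

576286.0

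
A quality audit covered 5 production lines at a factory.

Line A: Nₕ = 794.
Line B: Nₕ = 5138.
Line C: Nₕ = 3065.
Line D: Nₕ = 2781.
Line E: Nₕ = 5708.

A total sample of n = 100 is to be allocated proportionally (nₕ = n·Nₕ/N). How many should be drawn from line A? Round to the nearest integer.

5

Share of line A = 794/17486 = 0.04541.
Allocate 100 × 0.04541 = 4.541... → 5.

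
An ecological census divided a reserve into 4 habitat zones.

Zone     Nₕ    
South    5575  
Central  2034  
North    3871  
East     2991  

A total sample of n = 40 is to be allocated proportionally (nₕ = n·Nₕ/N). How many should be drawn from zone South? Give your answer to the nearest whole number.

N = 5575 + 2034 + 3871 + 2991 = 14471.
n_South = 40·5575/14471 = 15.410... → 15.

15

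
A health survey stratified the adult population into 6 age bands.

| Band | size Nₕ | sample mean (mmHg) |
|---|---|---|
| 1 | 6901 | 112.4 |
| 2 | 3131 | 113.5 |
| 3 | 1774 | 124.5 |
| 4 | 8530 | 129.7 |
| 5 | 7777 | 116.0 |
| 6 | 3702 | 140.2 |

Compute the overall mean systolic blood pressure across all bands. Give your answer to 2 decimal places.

121.94

x̄_st = (Σ Nₕx̄ₕ) / (Σ Nₕ) = (6901·112.4 + 3131·113.5 + 1774·124.5 + 8530·129.7 + 7777·116.0 + 3702·140.2) / 31815
= 3879397.3 / 31815 = 121.9361... → 121.94.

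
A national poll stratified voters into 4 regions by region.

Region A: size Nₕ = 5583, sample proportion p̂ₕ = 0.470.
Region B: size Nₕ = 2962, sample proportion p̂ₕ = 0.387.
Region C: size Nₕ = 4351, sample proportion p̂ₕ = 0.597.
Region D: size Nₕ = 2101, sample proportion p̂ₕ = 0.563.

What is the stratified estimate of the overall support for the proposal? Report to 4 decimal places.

N = 5583 + 2962 + 4351 + 2101 = 14997.
Overall proportion = Σ (Nₕ/N)·p̂ₕ.
Σ Nₕp̂ₕ = 2624.01 + 1146.294 + 2597.547 + 1182.863 = 7550.714.
7550.714 / 14997 = 0.503482... → 0.5035.

0.5035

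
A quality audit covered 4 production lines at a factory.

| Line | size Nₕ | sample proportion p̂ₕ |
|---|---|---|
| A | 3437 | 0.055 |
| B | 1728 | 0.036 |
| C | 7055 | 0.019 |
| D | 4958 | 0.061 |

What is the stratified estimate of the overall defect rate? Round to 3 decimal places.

0.040

Wₕ = Nₕ/N with N = 17178: 0.2001, 0.1006, 0.4107, 0.2886.
p̂_st = 0.2001·0.055 + 0.1006·0.036 + 0.4107·0.019 + 0.2886·0.061 ≈ 0.04004... → 0.040.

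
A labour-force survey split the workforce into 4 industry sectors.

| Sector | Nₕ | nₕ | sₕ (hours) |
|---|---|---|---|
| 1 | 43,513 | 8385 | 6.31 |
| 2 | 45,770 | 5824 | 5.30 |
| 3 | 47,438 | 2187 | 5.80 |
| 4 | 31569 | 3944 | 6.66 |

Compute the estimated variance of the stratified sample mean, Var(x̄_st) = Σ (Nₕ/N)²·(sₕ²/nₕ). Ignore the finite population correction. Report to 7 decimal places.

N = 168290; Wₕ = Nₕ/N.
sector 1: (43513/168290)²·6.31²/8385 = 0.0003174513
sector 2: (45770/168290)²·5.30²/5824 = 0.0003567595
sector 3: (47438/168290)²·5.80²/2187 = 0.0012222029
sector 4: (31569/168290)²·6.66²/3944 = 0.0003957460
Sum = 0.0022921598 → 0.0022922.

0.0022922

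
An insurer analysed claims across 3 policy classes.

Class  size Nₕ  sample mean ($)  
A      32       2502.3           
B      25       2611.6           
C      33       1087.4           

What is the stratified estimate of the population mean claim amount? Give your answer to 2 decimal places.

N = 32 + 25 + 33 = 90.
Weight each subgroup mean by Nₕ/N and sum.
Σ Nₕx̄ₕ = 32·2502.3 + 25·2611.6 + 33·1087.4 = 80073.6 + 65290 + 35884.2 = 181247.8.
Divide by N: 181247.8 / 90 = 2013.8644... → 2013.86.

2013.86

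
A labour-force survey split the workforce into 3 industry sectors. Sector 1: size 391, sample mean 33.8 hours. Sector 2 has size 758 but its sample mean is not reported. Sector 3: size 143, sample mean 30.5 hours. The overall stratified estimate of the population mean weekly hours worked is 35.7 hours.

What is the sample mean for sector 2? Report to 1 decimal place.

Σ Nₕx̄ₕ = N·μ, so 758·x̄_2 = 1292·35.7 − (391·33.8 + 143·30.5).
= 46124.4 − 17577.3 = 28547.1.
x̄_2 = 28547.1 / 758 = 37.661... → 37.7.

37.7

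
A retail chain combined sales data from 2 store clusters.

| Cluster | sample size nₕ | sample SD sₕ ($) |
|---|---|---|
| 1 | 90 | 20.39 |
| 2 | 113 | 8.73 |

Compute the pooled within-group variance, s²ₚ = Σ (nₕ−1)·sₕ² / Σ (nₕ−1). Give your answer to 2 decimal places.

226.56

1: (90−1)·20.39² = 89·415.7521 = 37001.9369
2: (113−1)·8.73² = 112·76.2129 = 8535.8448
Numerator = 45537.7817; denominator = Σ(nₕ−1) = 201.
s²ₚ = 45537.7817/201 = 226.5561... → 226.56.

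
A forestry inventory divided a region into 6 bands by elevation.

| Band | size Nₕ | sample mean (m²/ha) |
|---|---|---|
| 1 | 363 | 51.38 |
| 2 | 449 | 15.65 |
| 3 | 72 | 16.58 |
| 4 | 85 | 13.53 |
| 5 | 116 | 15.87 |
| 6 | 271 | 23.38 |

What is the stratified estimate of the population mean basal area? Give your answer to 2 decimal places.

x̄_st = (Σ Nₕx̄ₕ) / (Σ Nₕ) = (363·51.38 + 449·15.65 + 72·16.58 + 85·13.53 + 116·15.87 + 271·23.38) / 1356
= 36198.5 / 1356 = 26.6951... → 26.70.

26.70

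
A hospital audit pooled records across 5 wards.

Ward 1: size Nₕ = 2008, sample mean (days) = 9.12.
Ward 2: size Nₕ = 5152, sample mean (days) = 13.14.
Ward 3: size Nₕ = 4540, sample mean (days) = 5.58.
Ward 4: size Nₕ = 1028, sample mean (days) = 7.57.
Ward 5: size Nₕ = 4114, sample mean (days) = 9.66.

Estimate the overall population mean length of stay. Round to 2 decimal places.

N = 2008 + 5152 + 4540 + 1028 + 4114 = 16842.
Overall mean = Σ (Nₕ/N)·x̄ₕ — weight by population share, not a simple average.
Σ Nₕx̄ₕ = 2008·9.12 + 5152·13.14 + 4540·5.58 + 1028·7.57 + 4114·9.66 = 18312.96 + 67697.28 + 25333.2 + 7781.96 + 39741.24 = 158866.64.
Divide by N: 158866.64 / 16842 = 9.4328... → 9.43.

9.43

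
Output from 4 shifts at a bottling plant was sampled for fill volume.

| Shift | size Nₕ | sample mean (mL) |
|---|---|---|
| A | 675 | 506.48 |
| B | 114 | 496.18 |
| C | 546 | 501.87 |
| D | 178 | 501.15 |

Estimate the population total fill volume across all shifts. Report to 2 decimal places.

A: 675·506.48 = 341874
B: 114·496.18 = 56564.52
C: 546·501.87 = 274021.02
D: 178·501.15 = 89204.7
τ̂ = Σ Nₕx̄ₕ = 761664.24.

761664.24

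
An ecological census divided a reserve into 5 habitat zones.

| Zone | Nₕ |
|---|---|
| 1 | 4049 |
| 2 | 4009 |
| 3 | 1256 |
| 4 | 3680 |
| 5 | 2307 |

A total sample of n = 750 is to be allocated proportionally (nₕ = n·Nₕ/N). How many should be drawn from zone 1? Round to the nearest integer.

198

Share of zone 1 = 4049/15301 = 0.26462.
Allocate 750 × 0.26462 = 198.467... → 198.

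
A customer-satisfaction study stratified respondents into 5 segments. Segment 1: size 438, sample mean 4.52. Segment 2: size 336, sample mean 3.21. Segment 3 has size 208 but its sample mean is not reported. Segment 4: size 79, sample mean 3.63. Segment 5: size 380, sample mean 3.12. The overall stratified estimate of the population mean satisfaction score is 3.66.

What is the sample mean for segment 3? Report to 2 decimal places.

Σ Nₕx̄ₕ = N·μ, so 208·x̄_3 = 1441·3.66 − (438·4.52 + 336·3.21 + 79·3.63 + 380·3.12).
= 5274.06 − 4530.69 = 743.37.
x̄_3 = 743.37 / 208 = 3.5739... → 3.57.

3.57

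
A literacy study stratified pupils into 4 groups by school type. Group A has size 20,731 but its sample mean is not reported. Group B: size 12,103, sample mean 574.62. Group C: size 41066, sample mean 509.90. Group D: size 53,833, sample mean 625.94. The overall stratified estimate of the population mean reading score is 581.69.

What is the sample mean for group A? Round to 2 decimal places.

Σ Nₕx̄ₕ = N·μ, so 20731·x̄_A = 127733·581.69 − (12103·574.62 + 41066·509.90 + 53833·625.94).
= 74301008.77 − 61590407.28 = 12710601.49.
x̄_A = 12710601.49 / 20731 = 613.1205... → 613.12.

613.12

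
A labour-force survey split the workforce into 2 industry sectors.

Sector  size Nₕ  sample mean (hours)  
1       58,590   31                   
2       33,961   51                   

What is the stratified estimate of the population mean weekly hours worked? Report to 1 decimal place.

N = 58590 + 33961 = 92551.
Overall mean = Σ (Nₕ/N)·x̄ₕ — weight by population share, not a simple average.
Σ Nₕx̄ₕ = 58590·31 + 33961·51 = 1816290 + 1732011 = 3548301.
Divide by N: 3548301 / 92551 = 38.339... → 38.3.

38.3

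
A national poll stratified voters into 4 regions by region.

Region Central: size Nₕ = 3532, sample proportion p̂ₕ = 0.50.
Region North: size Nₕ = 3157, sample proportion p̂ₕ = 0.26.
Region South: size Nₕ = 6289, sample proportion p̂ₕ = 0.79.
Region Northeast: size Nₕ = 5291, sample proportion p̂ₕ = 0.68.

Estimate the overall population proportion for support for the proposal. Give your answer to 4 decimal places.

N = 3532 + 3157 + 6289 + 5291 = 18269.
Overall proportion = Σ (Nₕ/N)·p̂ₕ.
Σ Nₕp̂ₕ = 1766 + 820.82 + 4968.31 + 3597.88 = 11153.01.
11153.01 / 18269 = 0.610488... → 0.6105.

0.6105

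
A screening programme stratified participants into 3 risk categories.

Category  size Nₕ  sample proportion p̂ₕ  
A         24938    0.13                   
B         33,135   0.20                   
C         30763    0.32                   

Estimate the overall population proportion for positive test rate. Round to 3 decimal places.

0.222

Wₕ = Nₕ/N with N = 88836: 0.2807, 0.3730, 0.3463.
p̂_st = 0.2807·0.13 + 0.3730·0.20 + 0.3463·0.32 ≈ 0.22190... → 0.222.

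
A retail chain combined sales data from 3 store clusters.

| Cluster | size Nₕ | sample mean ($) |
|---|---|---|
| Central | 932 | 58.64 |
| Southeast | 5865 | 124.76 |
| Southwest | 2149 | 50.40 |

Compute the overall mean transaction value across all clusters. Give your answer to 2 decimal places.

100.01

N = 8946; weights Wₕ = Nₕ/N = (0.1042, 0.6556, 0.2402).
x̄_st = Σ Wₕ·x̄ₕ = 0.1042·58.64 + 0.6556·124.76 + 0.2402·50.40 ≈ 100.0089...
→ 100.01.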